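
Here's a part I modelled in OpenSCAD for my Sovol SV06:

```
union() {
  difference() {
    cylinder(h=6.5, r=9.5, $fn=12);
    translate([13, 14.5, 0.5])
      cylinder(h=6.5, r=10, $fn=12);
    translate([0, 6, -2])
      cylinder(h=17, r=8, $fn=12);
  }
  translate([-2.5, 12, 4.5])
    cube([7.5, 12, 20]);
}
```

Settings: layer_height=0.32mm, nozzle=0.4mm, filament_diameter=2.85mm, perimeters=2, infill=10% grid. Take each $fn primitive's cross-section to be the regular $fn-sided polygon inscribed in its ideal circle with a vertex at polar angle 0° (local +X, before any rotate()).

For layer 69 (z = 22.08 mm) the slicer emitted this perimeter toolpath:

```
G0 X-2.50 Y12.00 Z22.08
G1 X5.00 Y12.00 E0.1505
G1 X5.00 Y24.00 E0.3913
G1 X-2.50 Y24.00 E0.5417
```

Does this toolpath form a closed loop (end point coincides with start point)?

no

Start point (G0): (-2.50, 12.00). End point (last G1): the path does not return to the start — open.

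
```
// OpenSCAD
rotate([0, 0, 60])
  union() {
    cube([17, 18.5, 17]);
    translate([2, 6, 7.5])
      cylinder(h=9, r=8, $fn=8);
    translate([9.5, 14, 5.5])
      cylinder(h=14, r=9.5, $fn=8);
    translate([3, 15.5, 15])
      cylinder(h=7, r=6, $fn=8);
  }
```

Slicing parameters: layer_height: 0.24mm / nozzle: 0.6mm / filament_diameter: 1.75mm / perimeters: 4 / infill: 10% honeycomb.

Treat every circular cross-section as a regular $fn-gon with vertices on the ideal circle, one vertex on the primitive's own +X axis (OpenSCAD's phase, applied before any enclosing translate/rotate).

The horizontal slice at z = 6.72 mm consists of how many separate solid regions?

At z = 6.72 mm: the 17×18.5 cube contributes its full rectangle; the cylinder at (2, 6) is absent (z outside [7.5, 16.5]); the r=9.5 cylinder at (9.5, 14) gives a regular 8-gon of circumradius 9.5 (constant along its height); the cylinder at (3, 15.5) does not reach this height (z outside [15, 22]); Combining (union): the regions partially overlap (shared area 195.11 mm²), so overlapping operands fuse into one piece — 1 connected region; (whole slice rotated 60° about Z — lengths, areas and connectivity unchanged). The result has 1 disconnected region.

1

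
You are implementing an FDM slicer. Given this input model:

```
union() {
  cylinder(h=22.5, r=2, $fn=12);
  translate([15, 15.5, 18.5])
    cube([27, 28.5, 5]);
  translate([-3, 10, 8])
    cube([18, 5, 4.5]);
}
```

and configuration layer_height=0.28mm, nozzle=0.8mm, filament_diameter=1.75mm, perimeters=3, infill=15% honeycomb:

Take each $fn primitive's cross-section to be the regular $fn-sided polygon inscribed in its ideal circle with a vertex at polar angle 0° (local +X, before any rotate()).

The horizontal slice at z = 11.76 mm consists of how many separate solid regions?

At z = 11.76 mm: the r=2 cylinder contributes a regular 12-gon of circumradius 2; the cube at (15, 15.5) does not reach this height (z outside [18.5, 23.5]); the cube at (-3, 10) is present — its section is the full 18×5 rectangle; Combining (union): the 2 present regions are separate (no shared area or edge), so areas and boundary lengths simply add and each stays a separate island — 2 connected regions. The result has 2 disconnected regions.

2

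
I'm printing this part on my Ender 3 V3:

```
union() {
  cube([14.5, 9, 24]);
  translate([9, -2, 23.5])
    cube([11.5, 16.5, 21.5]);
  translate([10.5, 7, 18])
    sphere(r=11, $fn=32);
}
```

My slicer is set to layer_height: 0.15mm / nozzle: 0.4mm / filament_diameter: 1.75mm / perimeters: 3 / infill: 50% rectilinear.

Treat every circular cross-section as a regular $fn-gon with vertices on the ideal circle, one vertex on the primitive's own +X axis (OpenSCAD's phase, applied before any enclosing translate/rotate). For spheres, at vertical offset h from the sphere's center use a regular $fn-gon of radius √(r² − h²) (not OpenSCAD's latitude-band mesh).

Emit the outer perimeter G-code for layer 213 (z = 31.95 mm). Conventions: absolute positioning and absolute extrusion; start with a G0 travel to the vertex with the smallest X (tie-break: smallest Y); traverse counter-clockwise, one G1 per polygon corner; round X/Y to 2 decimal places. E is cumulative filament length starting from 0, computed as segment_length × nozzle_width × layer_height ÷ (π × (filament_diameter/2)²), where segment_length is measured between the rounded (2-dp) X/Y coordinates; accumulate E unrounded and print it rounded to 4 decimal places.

G0 X9.00 Y-2.00 Z31.95
G1 X20.50 Y-2.00 E0.2869
G1 X20.50 Y14.50 E0.6985
G1 X9.00 Y14.50 E0.9853
G1 X9.00 Y-2.00 E1.3969

At z = 31.95 mm: the cube is absent (z outside [0, 24]); the cube at (9, -2) is present — its section is the full 11.5×16.5 rectangle; the sphere at (10.5, 7) is not intersected at this z (|z−center|=13.950 > r=11); Combining (union): only the 11.5×16.5 cube at (9, -2) is present, so the union is just that shape — 1 connected region. The outline is a single polygon with 4 vertices. Extrusion per mm of travel: 0.4 × 0.15 / (π × 0.875²) = 0.024945. Accumulating E over each segment gives final E = 1.3969.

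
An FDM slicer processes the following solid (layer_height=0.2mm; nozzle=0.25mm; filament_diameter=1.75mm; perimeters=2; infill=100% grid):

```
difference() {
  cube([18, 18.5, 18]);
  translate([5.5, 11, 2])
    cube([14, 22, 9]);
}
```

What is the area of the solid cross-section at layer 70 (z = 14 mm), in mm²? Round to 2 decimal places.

333.00 mm²

At z = 14 mm: the 18×18.5 cube contributes its full rectangle (area 333.00 mm²); the cube at (5.5, 11) is absent (z outside [2, 11]); Subtracting the remaining from the first: none of the subtracted shapes is present at this height, so the 18×18.5 cube is unchanged — area = 333.00 mm². Overall, the cross-section is a single solid region. Net area = 333.00 mm².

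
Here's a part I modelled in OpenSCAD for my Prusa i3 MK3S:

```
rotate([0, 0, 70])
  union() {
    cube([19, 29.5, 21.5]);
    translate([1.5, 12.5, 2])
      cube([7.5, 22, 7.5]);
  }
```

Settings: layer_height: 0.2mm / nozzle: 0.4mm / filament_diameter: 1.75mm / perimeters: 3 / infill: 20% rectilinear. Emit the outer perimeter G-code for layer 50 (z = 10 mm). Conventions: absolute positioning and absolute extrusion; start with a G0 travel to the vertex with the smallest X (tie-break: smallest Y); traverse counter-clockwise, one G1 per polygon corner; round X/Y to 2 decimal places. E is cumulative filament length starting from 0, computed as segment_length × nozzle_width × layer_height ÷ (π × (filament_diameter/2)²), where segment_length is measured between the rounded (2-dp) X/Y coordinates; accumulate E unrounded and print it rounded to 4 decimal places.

At z = 10 mm: the cube is present — its section is the full 19×29.5 rectangle; the cube at (1.5, 12.5) is absent (z outside [2, 9.5]); Merging all regions: only the 19×29.5 cube is present, so the union is just that shape — 1 connected region; (rotated 70° about Z; rotation is an isometry so areas/perimeters/island counts are preserved). The outline is a single polygon with 4 vertices. Extrusion per mm of travel: 0.4 × 0.2 / (π × 0.875²) = 0.033260. Accumulating E over each segment gives final E = 3.2260.

G0 X-27.72 Y10.09 Z10.00
G1 X0.00 Y0.00 E0.9811
G1 X6.50 Y17.85 E1.6130
G1 X-21.22 Y27.94 E2.5941
G1 X-27.72 Y10.09 E3.2260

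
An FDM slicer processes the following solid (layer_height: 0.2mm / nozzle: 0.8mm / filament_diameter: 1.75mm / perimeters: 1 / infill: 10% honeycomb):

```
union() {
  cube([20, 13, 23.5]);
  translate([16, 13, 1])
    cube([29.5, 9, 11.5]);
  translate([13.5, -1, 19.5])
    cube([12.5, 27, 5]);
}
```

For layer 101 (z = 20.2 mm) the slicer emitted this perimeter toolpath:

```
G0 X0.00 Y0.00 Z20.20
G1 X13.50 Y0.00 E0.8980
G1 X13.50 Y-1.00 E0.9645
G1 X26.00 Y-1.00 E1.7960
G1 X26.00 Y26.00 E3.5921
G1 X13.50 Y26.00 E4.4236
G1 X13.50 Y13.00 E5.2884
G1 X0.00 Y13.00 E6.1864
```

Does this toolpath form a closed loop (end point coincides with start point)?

no

Start point (G0): (0.00, 0.00). End point (last G1): the path does not return to the start — open.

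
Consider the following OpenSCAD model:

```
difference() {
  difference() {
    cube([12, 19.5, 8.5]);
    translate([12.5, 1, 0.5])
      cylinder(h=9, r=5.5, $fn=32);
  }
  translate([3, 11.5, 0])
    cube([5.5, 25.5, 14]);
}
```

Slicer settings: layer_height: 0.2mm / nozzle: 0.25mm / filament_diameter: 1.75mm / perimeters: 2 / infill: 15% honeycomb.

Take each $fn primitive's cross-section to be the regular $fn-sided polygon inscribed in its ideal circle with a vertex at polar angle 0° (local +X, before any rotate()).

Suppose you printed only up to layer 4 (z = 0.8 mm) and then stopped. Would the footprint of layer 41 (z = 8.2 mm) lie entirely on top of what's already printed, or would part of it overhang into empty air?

entirely on top

Compare the two slices. At z = 0.8: the cube (footprint 12×19.5) is included at this height (area 234.00 mm²); the cylinder at (12.5, 1): section is a regular 32-gon, circumradius r=5.5 (area = (32/2)·5.500²·sin(360°/32) = 94.42 mm²); Taking the first minus the rest: starting from the 12×19.5 cube (234.00 mm²), the r=5.5 cylinder at (12.5, 1) partially overlaps it — only the 25.82 mm² overlap (of its 94.42 mm²) is removed, clipping the outline — area = 208.18 mm²; the cube at (3, 11.5) (footprint 5.5×25.5) is included at this height (area 140.25 mm²); After the difference (first − rest): starting from the result so far (208.18 mm²), the 5.5×25.5 cube at (3, 11.5) partially overlaps it — only the 44.00 mm² overlap (of its 140.25 mm²) is removed, clipping the outline — area = 164.18 mm². At z = 8.2: the cube is present — its section is the full 12×19.5 rectangle (area 234.00 mm²); the r=5.5 cylinder at (12.5, 1) contributes a regular 32-gon of circumradius 5.5 (area = (32/2)·5.500²·sin(360°/32) = 94.42 mm²); Subtracting the remaining from the first: starting from the 12×19.5 cube (234.00 mm²), the r=5.5 cylinder at (12.5, 1) partially overlaps it — only the 25.82 mm² overlap (of its 94.42 mm²) is removed, clipping the outline — area = 208.18 mm²; the cube at (3, 11.5) (footprint 5.5×25.5) is included at this height (area 140.25 mm²); Subtracting the remaining from the first: starting from that combined region (208.18 mm²), the 5.5×25.5 cube at (3, 11.5) partially overlaps it — only the 44.00 mm² overlap (of its 140.25 mm²) is removed, clipping the outline — area = 164.18 mm². Checking containment: the cross-section at z = 8.2 is a subset of the cross-section at z = 0.8.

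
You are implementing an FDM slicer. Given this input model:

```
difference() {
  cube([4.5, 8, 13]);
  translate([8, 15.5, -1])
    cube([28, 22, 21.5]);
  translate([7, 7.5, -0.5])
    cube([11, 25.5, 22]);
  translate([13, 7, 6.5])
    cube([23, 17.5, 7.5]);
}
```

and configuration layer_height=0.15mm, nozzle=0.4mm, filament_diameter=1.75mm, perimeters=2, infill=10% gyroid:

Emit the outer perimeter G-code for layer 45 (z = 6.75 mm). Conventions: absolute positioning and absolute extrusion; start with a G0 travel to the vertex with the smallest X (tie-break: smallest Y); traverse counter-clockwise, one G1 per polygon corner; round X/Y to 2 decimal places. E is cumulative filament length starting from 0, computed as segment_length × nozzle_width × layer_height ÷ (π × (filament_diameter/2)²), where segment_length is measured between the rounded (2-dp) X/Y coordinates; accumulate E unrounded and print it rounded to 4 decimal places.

G0 X0.00 Y0.00 Z6.75
G1 X4.50 Y0.00 E0.1123
G1 X4.50 Y8.00 E0.3118
G1 X0.00 Y8.00 E0.4241
G1 X0.00 Y0.00 E0.6236

At z = 6.75 mm: the 4.5×8 cube contributes its full rectangle; the cube at (8, 15.5) (footprint 28×22) is included at this height; the 11×25.5 cube at (7, 7.5) contributes its full rectangle; the 23×17.5 cube at (13, 7) contributes its full rectangle; Taking the first minus the rest: starting from the 4.5×8 cube, the 28×22 cube at (8, 15.5) misses the remaining region (no effect); the 11×25.5 cube at (7, 7.5) misses the remaining region (no effect); the 23×17.5 cube at (13, 7) misses the remaining region (no effect) — 1 connected region. The outline is a single polygon with 4 vertices. Extrusion per mm of travel: 0.4 × 0.15 / (π × 0.875²) = 0.024945. Accumulating E over each segment gives final E = 0.6236.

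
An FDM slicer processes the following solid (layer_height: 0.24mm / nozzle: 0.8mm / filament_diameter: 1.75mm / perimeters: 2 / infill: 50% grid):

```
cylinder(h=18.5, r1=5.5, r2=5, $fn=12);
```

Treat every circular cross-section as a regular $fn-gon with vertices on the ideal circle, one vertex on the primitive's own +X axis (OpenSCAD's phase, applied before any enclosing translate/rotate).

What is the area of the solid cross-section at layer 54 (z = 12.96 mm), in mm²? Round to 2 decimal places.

79.56 mm²

At z = 12.96 mm: the cone: at t=0.701 of its height the radius interpolates to r₁+(r₂−r₁)t = 5.150, giving a regular 12-gon of that circumradius (area = (12/2)·5.150²·sin(360°/12) = 79.56 mm²). Overall, the cross-section is a single solid region. Net area = 79.56 mm².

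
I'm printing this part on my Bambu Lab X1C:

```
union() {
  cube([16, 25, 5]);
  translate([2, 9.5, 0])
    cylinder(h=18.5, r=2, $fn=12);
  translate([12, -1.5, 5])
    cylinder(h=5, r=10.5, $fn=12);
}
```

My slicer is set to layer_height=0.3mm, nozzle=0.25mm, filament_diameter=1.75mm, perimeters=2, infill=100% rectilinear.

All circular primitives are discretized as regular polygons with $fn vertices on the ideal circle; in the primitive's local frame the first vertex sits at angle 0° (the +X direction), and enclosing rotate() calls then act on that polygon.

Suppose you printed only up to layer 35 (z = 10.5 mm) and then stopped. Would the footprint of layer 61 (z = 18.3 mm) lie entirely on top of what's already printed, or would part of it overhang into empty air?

Compare the two slices. At z = 10.5: the cube does not reach this height (z outside [0, 5]); the cylinder at (2, 9.5): section is a regular 12-gon, circumradius r=2 (area = (12/2)·2.000²·sin(360°/12) = 12.00 mm²); the cylinder at (12, -1.5) is absent (z outside [5, 10]); Taking the union: only the r=2 cylinder at (2, 9.5) is present, so the union is just that shape — area = 12.00 mm². At z = 18.3: the cube is absent (z outside [0, 5]); the r=2 cylinder at (2, 9.5) gives a regular 12-gon of circumradius 2 (constant along its height) (area = (12/2)·2.000²·sin(360°/12) = 12.00 mm²); the cylinder at (12, -1.5) is absent (z outside [5, 10]); Combining (union): only the r=2 cylinder at (2, 9.5) is present, so the union is just that shape — area = 12.00 mm². Checking containment: the cross-section at z = 18.3 is a subset of the cross-section at z = 10.5.

entirely on top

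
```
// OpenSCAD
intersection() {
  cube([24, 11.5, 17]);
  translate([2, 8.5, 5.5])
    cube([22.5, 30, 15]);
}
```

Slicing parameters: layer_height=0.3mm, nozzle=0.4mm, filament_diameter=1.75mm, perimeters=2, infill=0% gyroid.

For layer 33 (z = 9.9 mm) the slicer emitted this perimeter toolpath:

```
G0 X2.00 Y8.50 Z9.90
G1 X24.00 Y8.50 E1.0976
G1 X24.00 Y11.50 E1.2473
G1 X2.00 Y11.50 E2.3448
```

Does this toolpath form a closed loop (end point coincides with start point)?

no

Start point (G0): (2.00, 8.50). End point (last G1): the path does not return to the start — open.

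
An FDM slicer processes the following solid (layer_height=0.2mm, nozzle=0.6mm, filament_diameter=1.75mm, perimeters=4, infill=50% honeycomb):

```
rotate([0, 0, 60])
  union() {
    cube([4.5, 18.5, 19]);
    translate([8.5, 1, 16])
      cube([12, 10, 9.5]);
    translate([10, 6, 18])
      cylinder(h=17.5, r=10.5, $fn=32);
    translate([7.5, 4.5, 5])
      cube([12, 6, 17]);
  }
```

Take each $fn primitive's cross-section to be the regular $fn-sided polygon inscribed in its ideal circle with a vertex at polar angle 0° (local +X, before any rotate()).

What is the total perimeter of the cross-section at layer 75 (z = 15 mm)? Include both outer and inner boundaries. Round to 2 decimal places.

82.00 mm

At z = 15 mm: the cube is present — its section is the full 4.5×18.5 rectangle (perimeter 46.00 mm); the cube at (8.5, 1) is absent (z outside [16, 25.5]); the cylinder at (10, 6) does not reach this height (z outside [18, 35.5]); the cube at (7.5, 4.5) (footprint 12×6) is included at this height (perimeter 36.00 mm); Taking the union: the 2 present regions are separate (no shared area or edge), so areas and boundary lengths simply add and each stays a separate island — boundary = 82.00 mm; (whole slice rotated 60° about Z — lengths, areas and connectivity unchanged). Overall, the cross-section has 2 separate islands. Total boundary length (outer) = 82.00 mm.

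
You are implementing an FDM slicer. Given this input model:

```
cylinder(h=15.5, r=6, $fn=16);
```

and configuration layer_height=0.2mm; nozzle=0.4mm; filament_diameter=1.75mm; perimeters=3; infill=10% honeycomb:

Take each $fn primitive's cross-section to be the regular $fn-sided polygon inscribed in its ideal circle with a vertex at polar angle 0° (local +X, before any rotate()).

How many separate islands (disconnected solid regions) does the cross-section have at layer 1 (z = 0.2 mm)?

At z = 0.2 mm: the cylinder: section is a regular 16-gon, circumradius r=6. Overall, the cross-section is a single solid region. Island count = 1.

1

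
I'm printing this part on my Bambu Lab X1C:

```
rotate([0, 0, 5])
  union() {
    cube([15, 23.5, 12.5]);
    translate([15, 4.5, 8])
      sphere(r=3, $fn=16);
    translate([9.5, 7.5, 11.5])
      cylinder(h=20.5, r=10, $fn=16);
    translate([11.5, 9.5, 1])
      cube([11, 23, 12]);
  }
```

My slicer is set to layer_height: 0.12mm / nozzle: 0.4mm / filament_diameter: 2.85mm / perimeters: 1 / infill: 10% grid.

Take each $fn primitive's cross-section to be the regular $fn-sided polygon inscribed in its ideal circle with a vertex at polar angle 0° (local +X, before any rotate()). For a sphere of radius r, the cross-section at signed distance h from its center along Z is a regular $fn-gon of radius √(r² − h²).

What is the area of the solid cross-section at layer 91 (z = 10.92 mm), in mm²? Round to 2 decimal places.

557.22 mm²

At z = 10.92 mm: the cube is present — its section is the full 15×23.5 rectangle (area 352.50 mm²); the r=3 sphere at (15, 4.5) contributes a regular 16-gon of circumradius √(3²−2.92²) = 0.688 (area = (16/2)·0.688²·sin(360°/16) = 1.45 mm²); the cylinder at (9.5, 7.5) is absent (z outside [11.5, 32]); the cube at (11.5, 9.5) is present — its section is the full 11×23 rectangle (area 253.00 mm²); Merging all regions: the regions partially overlap — summed areas 606.95 mm² minus the doubly-counted overlap 49.72 mm² gives 557.22 mm² — area = 557.22 mm²; (whole slice rotated 5° about Z — lengths, areas and connectivity unchanged). Overall, the cross-section is a single solid region. Net area = 557.22 mm².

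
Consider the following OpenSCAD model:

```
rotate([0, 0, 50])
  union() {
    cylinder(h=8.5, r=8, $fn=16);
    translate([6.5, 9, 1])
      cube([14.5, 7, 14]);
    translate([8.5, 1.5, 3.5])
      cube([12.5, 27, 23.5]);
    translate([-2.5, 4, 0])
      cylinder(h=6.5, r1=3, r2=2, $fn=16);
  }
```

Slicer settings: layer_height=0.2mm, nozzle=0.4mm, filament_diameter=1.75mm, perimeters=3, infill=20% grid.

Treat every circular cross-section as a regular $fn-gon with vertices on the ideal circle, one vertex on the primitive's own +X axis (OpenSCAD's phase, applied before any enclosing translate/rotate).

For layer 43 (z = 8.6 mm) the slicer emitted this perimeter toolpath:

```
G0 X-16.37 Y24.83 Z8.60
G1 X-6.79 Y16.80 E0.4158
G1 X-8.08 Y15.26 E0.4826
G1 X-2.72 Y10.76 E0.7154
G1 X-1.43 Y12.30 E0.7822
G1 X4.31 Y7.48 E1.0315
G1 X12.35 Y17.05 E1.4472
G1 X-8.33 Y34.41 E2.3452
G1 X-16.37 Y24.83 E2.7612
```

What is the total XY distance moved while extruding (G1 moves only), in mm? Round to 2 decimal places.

Sum the Euclidean lengths of each G1 segment: total = 83.02 mm.

83.02 mm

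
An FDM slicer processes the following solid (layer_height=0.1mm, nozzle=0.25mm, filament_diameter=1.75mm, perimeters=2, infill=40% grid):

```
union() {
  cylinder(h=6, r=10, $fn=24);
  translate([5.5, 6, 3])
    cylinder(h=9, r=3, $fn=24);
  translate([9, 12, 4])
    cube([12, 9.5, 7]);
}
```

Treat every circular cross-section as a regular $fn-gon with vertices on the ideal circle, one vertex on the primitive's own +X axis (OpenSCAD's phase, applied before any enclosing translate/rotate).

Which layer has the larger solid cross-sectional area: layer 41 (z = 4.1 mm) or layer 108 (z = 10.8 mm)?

Layer 41 (z = 4.1): the r=10 cylinder contributes a regular 24-gon of circumradius 10 (area = (24/2)·10.000²·sin(360°/24) = 310.58 mm²); the cylinder at (5.5, 6): section is a regular 24-gon, circumradius r=3 (area = (24/2)·3.000²·sin(360°/24) = 27.95 mm²); the cube at (9, 12) (footprint 12×9.5) is included at this height (area 114.00 mm²); Combining (union): the regions partially overlap — summed areas 452.54 mm² minus the doubly-counted overlap 23.52 mm² gives 429.02 mm² — area = 429.02 mm². So its area = 429.02 mm². Layer 108 (z = 10.8): the cylinder does not reach this height (z outside [0, 6]); the r=3 cylinder at (5.5, 6) contributes a regular 24-gon of circumradius 3 (area = (24/2)·3.000²·sin(360°/24) = 27.95 mm²); the cube at (9, 12) (footprint 12×9.5) is included at this height (area 114.00 mm²); Merging all regions: the 2 present regions are separate (no shared area or edge), so areas and boundary lengths simply add and each stays a separate island — area = 141.95 mm². So its area = 141.95 mm². Layer 41 is larger (429.02 vs 141.95 mm²).

layer 41 (z = 4.1 mm)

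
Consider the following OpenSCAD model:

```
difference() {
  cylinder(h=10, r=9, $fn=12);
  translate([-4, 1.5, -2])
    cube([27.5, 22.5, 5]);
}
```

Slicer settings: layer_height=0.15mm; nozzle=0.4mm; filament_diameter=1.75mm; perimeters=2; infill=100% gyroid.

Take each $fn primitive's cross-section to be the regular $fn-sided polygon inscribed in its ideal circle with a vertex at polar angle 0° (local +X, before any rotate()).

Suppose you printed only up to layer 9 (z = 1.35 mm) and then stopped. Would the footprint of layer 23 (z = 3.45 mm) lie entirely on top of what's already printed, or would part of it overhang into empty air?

part overhangs

Compare the two slices. At z = 1.35: the r=9 cylinder contributes a regular 12-gon of circumradius 9 (area = (12/2)·9.000²·sin(360°/12) = 243.00 mm²); the 27.5×22.5 cube at (-4, 1.5) contributes its full rectangle (area 618.75 mm²); After the difference (first − rest): starting from the r=9 cylinder (243.00 mm²), the 27.5×22.5 cube at (-4, 1.5) partially overlaps it — only the 75.41 mm² overlap (of its 618.75 mm²) is removed, clipping the outline — area = 167.59 mm². At z = 3.45: the r=9 cylinder gives a regular 12-gon of circumradius 9 (constant along its height) (area = (12/2)·9.000²·sin(360°/12) = 243.00 mm²); the cube at (-4, 1.5) does not reach this height (z outside [-2, 3]); Taking the first minus the rest: none of the subtracted shapes is present at this height, so the r=9 cylinder is unchanged — area = 243.00 mm². Checking containment: at z = 3.45 the cross-section extends beyond the z = 1.35 cross-section by about 75.41 mm².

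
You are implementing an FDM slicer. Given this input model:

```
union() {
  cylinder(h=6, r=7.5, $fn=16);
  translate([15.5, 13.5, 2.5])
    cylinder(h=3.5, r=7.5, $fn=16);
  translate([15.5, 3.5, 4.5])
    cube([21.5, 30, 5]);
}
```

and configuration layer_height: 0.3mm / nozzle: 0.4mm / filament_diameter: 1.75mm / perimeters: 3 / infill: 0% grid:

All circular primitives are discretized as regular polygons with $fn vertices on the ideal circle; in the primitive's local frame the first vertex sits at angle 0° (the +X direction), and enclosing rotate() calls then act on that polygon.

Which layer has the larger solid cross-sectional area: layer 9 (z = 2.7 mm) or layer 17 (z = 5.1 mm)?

Layer 9 (z = 2.7): the r=7.5 cylinder gives a regular 16-gon of circumradius 7.5 (constant along its height) (area = (16/2)·7.500²·sin(360°/16) = 172.21 mm²); the r=7.5 cylinder at (15.5, 13.5) contributes a regular 16-gon of circumradius 7.5 (area = (16/2)·7.500²·sin(360°/16) = 172.21 mm²); the cube at (15.5, 3.5) is absent (z outside [4.5, 9.5]); Taking the union: the 2 present regions are separate (no shared area or edge), so areas and boundary lengths simply add and each stays a separate island — area = 344.42 mm². So its area = 344.42 mm². Layer 17 (z = 5.1): the r=7.5 cylinder gives a regular 16-gon of circumradius 7.5 (constant along its height) (area = (16/2)·7.500²·sin(360°/16) = 172.21 mm²); the r=7.5 cylinder at (15.5, 13.5) contributes a regular 16-gon of circumradius 7.5 (area = (16/2)·7.500²·sin(360°/16) = 172.21 mm²); the 21.5×30 cube at (15.5, 3.5) contributes its full rectangle (area 645.00 mm²); Merging all regions: the regions partially overlap — summed areas 989.42 mm² minus the doubly-counted overlap 86.10 mm² gives 903.31 mm² — area = 903.31 mm². So its area = 903.31 mm². Layer 17 is larger (903.31 vs 344.42 mm²).

layer 17 (z = 5.1 mm)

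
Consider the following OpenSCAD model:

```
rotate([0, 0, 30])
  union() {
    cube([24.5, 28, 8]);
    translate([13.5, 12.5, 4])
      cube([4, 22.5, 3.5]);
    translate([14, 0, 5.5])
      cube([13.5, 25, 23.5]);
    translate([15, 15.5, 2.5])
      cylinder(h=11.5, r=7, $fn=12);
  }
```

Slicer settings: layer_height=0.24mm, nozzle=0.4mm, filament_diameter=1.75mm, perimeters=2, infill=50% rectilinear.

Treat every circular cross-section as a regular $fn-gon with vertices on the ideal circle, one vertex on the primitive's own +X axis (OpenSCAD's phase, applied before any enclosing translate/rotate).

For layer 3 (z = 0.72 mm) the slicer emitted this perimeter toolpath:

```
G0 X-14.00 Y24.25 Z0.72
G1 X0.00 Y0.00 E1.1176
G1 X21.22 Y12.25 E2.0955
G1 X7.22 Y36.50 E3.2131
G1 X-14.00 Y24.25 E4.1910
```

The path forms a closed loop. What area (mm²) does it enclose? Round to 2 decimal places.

Apply the shoelace formula to the sequence of (X, Y) vertices; enclosed area = 686.09 mm².

686.09 mm²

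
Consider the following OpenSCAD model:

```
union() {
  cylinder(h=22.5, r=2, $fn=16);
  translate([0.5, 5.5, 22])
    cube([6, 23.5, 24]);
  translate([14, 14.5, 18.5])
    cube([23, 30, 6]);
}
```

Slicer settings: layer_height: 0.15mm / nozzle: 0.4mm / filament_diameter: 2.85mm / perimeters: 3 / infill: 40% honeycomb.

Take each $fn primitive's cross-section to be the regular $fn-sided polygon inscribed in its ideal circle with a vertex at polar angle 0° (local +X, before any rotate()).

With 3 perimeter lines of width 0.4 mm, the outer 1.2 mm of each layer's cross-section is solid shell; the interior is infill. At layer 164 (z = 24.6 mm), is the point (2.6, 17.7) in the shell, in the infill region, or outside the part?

infill

At z = 24.6 mm: the cylinder does not reach this height (z outside [0, 22.5]); the 6×23.5 cube at (0.5, 5.5) contributes its full rectangle; the cube at (14, 14.5) is not intersected at this z (z outside [18.5, 24.5]); Combining (union): only the 6×23.5 cube at (0.5, 5.5) is present, so the union is just that shape — 1 connected region. Overall, the cross-section is a single solid region. The nearest boundary edge runs (0.50, 29.00)→(0.50, 5.50); distance from the point to it = 2.10 mm. The point is inside the cross-section and 2.10 mm from the nearest boundary — more than the 1.2 mm shell width (3 × 0.4), so it's in the infill interior.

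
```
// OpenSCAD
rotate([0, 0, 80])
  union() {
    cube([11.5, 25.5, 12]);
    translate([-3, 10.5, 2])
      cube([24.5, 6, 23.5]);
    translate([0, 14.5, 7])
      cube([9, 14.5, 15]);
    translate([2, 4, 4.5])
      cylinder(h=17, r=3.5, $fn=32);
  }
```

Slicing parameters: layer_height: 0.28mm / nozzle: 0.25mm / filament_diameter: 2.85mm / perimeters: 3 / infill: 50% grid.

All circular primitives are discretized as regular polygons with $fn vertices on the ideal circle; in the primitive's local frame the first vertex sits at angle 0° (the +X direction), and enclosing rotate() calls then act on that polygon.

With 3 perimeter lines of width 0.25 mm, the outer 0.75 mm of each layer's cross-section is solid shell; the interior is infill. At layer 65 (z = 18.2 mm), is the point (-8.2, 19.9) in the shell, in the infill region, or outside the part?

At z = 18.2 mm: the cube is not intersected at this z (z outside [0, 12]); the cube at (-3, 10.5) (footprint 24.5×6) is included at this height; the cube at (0, 14.5) (footprint 9×14.5) is included at this height; the r=3.5 cylinder at (2, 4) contributes a regular 32-gon of circumradius 3.5; Combining (union): the regions partially overlap (shared area 18.00 mm²), so overlapping operands fuse into one piece — 2 connected regions; (rotated 80° about Z; rotation is an isometry so areas/perimeters/island counts are preserved). Overall, the cross-section has 2 separate islands. Undo the 80° rotation: the query point maps to (18.174, 11.531) in the un-rotated model frame. The nearest boundary edge runs (21.50, 10.50)→(-3.00, 10.50); distance from the point to it = 1.03 mm. (Shell/infill is judged within the island containing the point — the largest one.) The point is inside the cross-section and 1.03 mm from the nearest boundary — more than the 0.75 mm shell width (3 × 0.25), so it's in the infill interior.

infill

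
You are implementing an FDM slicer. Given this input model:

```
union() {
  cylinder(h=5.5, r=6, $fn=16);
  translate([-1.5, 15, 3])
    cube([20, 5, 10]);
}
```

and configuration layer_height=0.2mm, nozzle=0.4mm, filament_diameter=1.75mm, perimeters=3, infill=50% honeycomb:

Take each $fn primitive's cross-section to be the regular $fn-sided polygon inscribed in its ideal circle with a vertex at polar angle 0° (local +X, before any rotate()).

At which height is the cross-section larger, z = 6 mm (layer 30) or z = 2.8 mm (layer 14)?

layer 14 (z = 2.8 mm)

Layer 30 (z = 6): the cylinder is absent (z outside [0, 5.5]); the cube at (-1.5, 15) is present — its section is the full 20×5 rectangle (area 100.00 mm²); Combining (union): only the 20×5 cube at (-1.5, 15) is present, so the union is just that shape — area = 100.00 mm². So its area = 100.00 mm². Layer 14 (z = 2.8): the r=6 cylinder contributes a regular 16-gon of circumradius 6 (area = (16/2)·6.000²·sin(360°/16) = 110.21 mm²); the cube at (-1.5, 15) is absent (z outside [3, 13]); Taking the union: only the r=6 cylinder is present, so the union is just that shape — area = 110.21 mm². So its area = 110.21 mm². Layer 14 is larger (110.21 vs 100.00 mm²).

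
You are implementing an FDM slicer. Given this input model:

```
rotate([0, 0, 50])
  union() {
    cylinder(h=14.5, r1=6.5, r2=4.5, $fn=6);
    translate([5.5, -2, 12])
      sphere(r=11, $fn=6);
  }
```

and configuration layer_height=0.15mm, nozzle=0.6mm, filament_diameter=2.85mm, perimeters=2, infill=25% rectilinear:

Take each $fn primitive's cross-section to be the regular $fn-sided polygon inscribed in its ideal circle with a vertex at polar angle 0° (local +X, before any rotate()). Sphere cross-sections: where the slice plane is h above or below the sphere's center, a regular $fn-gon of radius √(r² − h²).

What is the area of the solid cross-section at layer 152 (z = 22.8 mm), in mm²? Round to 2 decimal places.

At z = 22.8 mm: the cone is not intersected at this z (z outside [0, 14.5]); the r=11 sphere at (5.5, -2) slices to a regular 6-gon of circumradius 2.088 (√(r²−h²) with h=10.8 from center) (area = (6/2)·2.088²·sin(360°/6) = 11.33 mm²); Merging all regions: only the r=11 sphere at (5.5, -2) is present, so the union is just that shape — area = 11.33 mm²; (rotated 50° about Z; rotation is an isometry so areas/perimeters/island counts are preserved). Overall, the cross-section is a single solid region. Net area = 11.33 mm².

11.33 mm²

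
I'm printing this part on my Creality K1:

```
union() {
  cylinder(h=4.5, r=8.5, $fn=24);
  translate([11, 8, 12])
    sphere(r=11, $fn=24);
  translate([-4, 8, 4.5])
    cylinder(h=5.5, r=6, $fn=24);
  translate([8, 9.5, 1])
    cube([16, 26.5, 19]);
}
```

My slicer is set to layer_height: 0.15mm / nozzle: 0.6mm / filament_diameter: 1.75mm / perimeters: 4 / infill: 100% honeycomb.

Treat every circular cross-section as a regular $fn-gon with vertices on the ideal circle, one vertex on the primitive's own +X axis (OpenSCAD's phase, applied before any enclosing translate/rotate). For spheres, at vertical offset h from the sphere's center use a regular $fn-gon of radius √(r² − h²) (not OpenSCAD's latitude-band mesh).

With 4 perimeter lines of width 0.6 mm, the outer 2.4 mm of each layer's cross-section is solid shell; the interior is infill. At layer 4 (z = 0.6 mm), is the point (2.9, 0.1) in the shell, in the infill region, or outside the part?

infill

At z = 0.6 mm: the cylinder: section is a regular 24-gon, circumradius r=8.5; the sphere at (11, 8) is absent (|z−center|=11.400 > r=11); the cylinder at (-4, 8) is not intersected at this z (z outside [4.5, 10]); the cube at (8, 9.5) does not reach this height (z outside [1, 20]); Merging all regions: only the r=8.5 cylinder is present, so the union is just that shape — 1 connected region. Overall, the cross-section is a single solid region. The nearest boundary edge runs (8.50, 0.00)→(8.21, 2.20); distance from the point to it = 5.54 mm. The point is inside the cross-section and 5.54 mm from the nearest boundary — more than the 2.4 mm shell width (4 × 0.6), so it's in the infill interior.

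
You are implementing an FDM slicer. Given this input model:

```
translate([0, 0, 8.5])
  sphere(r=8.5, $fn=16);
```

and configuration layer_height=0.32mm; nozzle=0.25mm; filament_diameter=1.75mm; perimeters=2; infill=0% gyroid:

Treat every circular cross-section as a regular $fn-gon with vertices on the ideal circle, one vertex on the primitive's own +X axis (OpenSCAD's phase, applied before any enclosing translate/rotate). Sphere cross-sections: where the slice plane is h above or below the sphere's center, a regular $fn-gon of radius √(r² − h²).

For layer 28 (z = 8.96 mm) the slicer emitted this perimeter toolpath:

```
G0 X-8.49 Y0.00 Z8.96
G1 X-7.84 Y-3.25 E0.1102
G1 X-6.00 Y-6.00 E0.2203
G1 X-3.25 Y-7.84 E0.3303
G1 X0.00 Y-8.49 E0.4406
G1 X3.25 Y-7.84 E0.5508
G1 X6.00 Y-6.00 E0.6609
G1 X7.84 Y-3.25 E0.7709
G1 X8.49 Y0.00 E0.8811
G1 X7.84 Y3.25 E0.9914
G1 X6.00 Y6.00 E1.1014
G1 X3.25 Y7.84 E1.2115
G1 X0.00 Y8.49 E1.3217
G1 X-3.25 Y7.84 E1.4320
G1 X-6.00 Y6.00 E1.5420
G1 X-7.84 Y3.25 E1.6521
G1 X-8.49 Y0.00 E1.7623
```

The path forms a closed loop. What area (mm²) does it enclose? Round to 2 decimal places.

Apply the shoelace formula to the sequence of (X, Y) vertices; enclosed area = 220.53 mm².

220.53 mm²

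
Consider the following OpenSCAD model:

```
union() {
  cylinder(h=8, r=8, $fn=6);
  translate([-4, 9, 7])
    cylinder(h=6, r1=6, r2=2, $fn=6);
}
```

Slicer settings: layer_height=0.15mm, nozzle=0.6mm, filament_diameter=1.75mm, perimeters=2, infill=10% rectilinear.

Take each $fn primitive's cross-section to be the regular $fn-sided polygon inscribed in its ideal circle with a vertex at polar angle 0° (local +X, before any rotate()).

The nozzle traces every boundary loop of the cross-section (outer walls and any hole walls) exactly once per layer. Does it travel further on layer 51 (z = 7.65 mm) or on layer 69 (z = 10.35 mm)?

Layer 51 (z = 7.65): the r=8 cylinder contributes a regular 6-gon of circumradius 8 (perimeter = 2·6·8.000·sin(180°/6) = 48.00 mm); the cone at (-4, 9) contributes a regular 6-gon of circumradius 5.567 (interpolated between r1=6 and r2=2 at t=0.108) (perimeter = 2·6·5.567·sin(180°/6) = 33.40 mm); Merging all regions: the regions partially overlap (shared area 12.01 mm²), so the edge portions inside another operand are dropped and the merged outline is re-measured after clipping — boundary = 66.31 mm. So its perimeter = 66.31 mm. Layer 69 (z = 10.35): the cylinder is absent (z outside [0, 8]); the cone at (-4, 9) contributes a regular 6-gon of circumradius 3.767 (interpolated between r1=6 and r2=2 at t=0.558) (perimeter = 2·6·3.767·sin(180°/6) = 22.60 mm); Merging all regions: only the cone at (-4, 9) is present, so the union is just that shape — boundary = 22.60 mm. So its perimeter = 22.60 mm. Layer 51 is larger (66.31 vs 22.60 mm).

layer 51 (z = 7.65 mm)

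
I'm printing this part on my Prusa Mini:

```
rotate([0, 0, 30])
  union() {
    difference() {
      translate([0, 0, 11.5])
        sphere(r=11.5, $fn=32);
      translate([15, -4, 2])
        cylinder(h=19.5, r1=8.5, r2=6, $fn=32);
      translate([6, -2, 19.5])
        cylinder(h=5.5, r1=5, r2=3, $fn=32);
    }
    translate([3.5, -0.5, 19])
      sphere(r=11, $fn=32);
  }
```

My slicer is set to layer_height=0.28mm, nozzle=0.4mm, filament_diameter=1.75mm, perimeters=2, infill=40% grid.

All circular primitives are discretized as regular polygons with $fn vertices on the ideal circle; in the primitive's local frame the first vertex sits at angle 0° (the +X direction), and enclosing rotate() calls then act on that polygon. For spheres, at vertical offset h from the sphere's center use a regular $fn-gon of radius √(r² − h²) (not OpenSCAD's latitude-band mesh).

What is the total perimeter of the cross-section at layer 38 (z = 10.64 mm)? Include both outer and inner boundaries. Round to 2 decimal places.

72.70 mm

At z = 10.64 mm: the r=11.5 sphere slices to a regular 32-gon of circumradius 11.468 (√(r²−h²) with h=0.86 from center) (perimeter = 2·32·11.468·sin(180°/32) = 71.94 mm); the cone at (15, -4) (r1=8.5→r2=6) has section circumradius 7.392 here — a regular 32-gon (perimeter = 2·32·7.392·sin(180°/32) = 46.37 mm); the cone at (6, -2) is not intersected at this z (z outside [19.5, 25]); Taking the first minus the rest: starting from the r=11.5 sphere, the cone at (15, -4) partially overlaps it — only the 22.88 mm² overlap (of its 170.58 mm²) is removed, clipping the outline — boundary = 72.67 mm; the r=11 sphere at (3.5, -0.5) slices to a regular 32-gon of circumradius 7.149 (√(r²−h²) with h=8.36 from center) (perimeter = 2·32·7.149·sin(180°/32) = 44.85 mm); Taking the union: the regions partially overlap (shared area 145.94 mm²), so the edge portions inside another operand are dropped and the merged outline is re-measured after clipping — boundary = 72.70 mm; (rotated 30° about Z; rotation is an isometry so areas/perimeters/island counts are preserved). Overall, the cross-section is a single solid region. Total boundary length (outer) = 72.70 mm.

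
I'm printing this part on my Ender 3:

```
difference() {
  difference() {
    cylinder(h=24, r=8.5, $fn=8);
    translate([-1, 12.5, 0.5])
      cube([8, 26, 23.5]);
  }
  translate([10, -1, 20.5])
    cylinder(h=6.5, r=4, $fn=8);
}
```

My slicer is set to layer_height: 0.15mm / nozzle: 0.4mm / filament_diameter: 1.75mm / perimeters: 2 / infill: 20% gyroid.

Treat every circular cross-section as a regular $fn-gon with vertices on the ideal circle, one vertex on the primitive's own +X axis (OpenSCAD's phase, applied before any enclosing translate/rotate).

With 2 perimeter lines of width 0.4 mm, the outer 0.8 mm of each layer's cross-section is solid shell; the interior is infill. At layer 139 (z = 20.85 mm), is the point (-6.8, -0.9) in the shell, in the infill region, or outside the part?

infill

At z = 20.85 mm: the r=8.5 cylinder gives a regular 8-gon of circumradius 8.5 (constant along its height); the 8×26 cube at (-1, 12.5) contributes its full rectangle; Subtracting the remaining from the first: starting from the r=8.5 cylinder, the 8×26 cube at (-1, 12.5) misses the remaining region (no effect) — 1 connected region; the cylinder at (10, -1): section is a regular 8-gon, circumradius r=4; Taking the first minus the rest: starting from the result so far, the r=4 cylinder at (10, -1) partially overlaps it — only the 7.20 mm² overlap (of its 45.25 mm²) is removed, clipping the outline — 1 connected region. Overall, the cross-section is a single solid region. The nearest boundary edge runs (-6.01, -6.01)→(-8.50, 0.00); distance from the point to it = 1.23 mm. The point is inside the cross-section and 1.23 mm from the nearest boundary — more than the 0.8 mm shell width (2 × 0.4), so it's in the infill interior.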